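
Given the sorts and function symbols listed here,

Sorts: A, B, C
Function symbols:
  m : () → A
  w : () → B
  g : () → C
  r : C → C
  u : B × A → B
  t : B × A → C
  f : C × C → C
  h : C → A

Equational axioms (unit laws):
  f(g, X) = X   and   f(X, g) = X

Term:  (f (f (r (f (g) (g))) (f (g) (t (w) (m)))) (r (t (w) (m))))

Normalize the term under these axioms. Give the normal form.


1. (f (f (r (f (g) (g))) (f (g) (t (w) (m)))) (r (t (w) (m))))  →  (f (f (r (g)) (f (g) (t (w) (m)))) (r (t (w) (m))))
2. (f (f (r (g)) (f (g) (t (w) (m)))) (r (t (w) (m))))  →  (f (f (r (g)) (t (w) (m))) (r (t (w) (m))))

normal form = (f (f (r (g)) (t (w) (m))) (r (t (w) (m))))


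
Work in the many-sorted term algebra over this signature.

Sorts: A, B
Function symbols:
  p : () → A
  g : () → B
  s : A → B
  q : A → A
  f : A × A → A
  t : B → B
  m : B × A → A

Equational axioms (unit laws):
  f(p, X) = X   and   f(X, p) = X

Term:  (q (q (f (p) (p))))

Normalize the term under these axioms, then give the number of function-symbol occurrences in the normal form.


1. (q (q (f (p) (p))))  →  (q (q (p)))
normal form: (q (q (p)))

size = 3


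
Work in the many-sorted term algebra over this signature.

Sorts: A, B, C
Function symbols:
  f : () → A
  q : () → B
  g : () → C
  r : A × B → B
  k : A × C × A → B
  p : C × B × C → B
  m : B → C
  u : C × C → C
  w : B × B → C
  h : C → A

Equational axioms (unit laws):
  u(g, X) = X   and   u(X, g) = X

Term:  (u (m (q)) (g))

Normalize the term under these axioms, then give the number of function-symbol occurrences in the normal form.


1. (u (m (q)) (g))  →  (m (q))
normal form: (m (q))

size = 2


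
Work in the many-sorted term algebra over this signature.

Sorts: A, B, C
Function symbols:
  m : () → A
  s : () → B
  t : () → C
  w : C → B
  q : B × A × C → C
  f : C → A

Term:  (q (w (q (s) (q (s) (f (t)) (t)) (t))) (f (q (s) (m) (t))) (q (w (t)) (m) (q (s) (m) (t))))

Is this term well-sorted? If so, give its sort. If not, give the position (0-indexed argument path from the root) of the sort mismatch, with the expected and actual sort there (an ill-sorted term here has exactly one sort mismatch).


      (s) : B
        (s) : B
          (t) : C
        (f (t)) : A
        (t) : C
      (q (s) (f (t)) (t)) : C
      (t) : C
    (q (s) (q (s) (f (t)) (t)) (t)) : ✗ arg 1 at [0, 0, 1] has sort C, expected A
      (s) : B
      (m) : A
      (t) : C
    (q (s) (m) (t)) : C
  (f (q (s) (m) (t))) : A
      (t) : C
    (w (t)) : B
    (m) : A
      (s) : B
      (m) : A
      (t) : C
    (q (s) (m) (t)) : C
  (q (w (t)) (m) (q (s) (m) (t))) : C

ill-sorted at position [0, 0, 1]: expected A, got C


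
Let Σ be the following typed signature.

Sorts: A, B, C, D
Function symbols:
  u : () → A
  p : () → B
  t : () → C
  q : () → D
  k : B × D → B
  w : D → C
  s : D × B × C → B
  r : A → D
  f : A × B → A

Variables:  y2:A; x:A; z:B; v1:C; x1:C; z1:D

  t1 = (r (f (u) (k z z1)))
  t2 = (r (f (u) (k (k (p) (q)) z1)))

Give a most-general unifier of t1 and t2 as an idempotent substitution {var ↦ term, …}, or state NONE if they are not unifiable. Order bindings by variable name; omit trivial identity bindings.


{z ↦ (k (p) (q))}


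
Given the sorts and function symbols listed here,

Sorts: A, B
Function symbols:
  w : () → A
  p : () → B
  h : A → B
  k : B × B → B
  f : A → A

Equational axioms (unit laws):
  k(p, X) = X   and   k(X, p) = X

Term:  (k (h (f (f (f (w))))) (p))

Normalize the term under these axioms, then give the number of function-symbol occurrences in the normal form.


size = 5

1. (k (h (f (f (f (w))))) (p))  →  (h (f (f (f (w)))))
normal form: (h (f (f (f (w)))))


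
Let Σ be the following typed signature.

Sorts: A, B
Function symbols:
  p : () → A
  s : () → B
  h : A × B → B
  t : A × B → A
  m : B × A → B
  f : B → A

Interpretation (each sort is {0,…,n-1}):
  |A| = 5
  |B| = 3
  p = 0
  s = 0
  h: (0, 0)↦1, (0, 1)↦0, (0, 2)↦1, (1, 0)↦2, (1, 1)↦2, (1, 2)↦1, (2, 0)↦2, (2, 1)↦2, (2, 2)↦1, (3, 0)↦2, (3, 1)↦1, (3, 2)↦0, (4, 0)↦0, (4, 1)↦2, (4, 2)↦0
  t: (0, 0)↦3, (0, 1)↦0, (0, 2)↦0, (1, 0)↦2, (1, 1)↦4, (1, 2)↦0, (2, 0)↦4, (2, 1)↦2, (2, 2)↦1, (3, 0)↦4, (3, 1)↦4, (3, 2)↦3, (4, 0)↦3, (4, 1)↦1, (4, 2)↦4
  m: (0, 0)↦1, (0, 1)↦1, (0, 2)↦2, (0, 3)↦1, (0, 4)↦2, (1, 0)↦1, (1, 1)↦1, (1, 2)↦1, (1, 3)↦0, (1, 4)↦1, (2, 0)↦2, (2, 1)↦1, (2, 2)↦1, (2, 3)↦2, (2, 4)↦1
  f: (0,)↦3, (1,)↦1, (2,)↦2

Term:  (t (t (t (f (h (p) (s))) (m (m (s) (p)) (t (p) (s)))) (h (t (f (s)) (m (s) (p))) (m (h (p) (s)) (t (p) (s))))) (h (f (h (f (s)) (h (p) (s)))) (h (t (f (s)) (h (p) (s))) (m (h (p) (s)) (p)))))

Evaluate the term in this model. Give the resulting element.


  p = 0
  s = 0
  (h (p) (s)) = h(0, 0) = 1
  (f (h (p) (s))) = f(1,) = 1
  s = 0
  p = 0
  (m (s) (p)) = m(0, 0) = 1
  p = 0
  s = 0
  (t (p) (s)) = t(0, 0) = 3
  (m (m (s) (p)) (t (p) (s))) = m(1, 3) = 0
  (t (f (h (p) (s))) (m (m (s) (p)) (t (p) (s)))) = t(1, 0) = 2
  s = 0
  (f (s)) = f(0,) = 3
  s = 0
  p = 0
  (m (s) (p)) = m(0, 0) = 1
  (t (f (s)) (m (s) (p))) = t(3, 1) = 4
  p = 0
  s = 0
  (h (p) (s)) = h(0, 0) = 1
  p = 0
  s = 0
  (t (p) (s)) = t(0, 0) = 3
  (m (h (p) (s)) (t (p) (s))) = m(1, 3) = 0
  (h (t (f (s)) (m (s) (p))) (m (h (p) (s)) (t (p) (s)))) = h(4, 0) = 0
  (t (t (f (h (p) (s))) (m (m (s) (p)) (t (p) (s)))) (h (t (f (s)) (m (s) (p))) (m (h (p) (s)) (t (p) (s))))) = t(2, 0) = 4
  s = 0
  (f (s)) = f(0,) = 3
  p = 0
  s = 0
  (h (p) (s)) = h(0, 0) = 1
  (h (f (s)) (h (p) (s))) = h(3, 1) = 1
  (f (h (f (s)) (h (p) (s)))) = f(1,) = 1
  s = 0
  (f (s)) = f(0,) = 3
  p = 0
  s = 0
  (h (p) (s)) = h(0, 0) = 1
  (t (f (s)) (h (p) (s))) = t(3, 1) = 4
  p = 0
  s = 0
  (h (p) (s)) = h(0, 0) = 1
  p = 0
  (m (h (p) (s)) (p)) = m(1, 0) = 1
  (h (t (f (s)) (h (p) (s))) (m (h (p) (s)) (p))) = h(4, 1) = 2
  (h (f (h (f (s)) (h (p) (s)))) (h (t (f (s)) (h (p) (s))) (m (h (p) (s)) (p)))) = h(1, 2) = 1
  (t (t (t (f (h (p) (s))) (m (m (s) (p)) (t (p) (s)))) (h (t (f (s)) (m (s) (p))) (m (h (p) (s)) (t (p) (s))))) (h (f (h (f (s)) (h (p) (s)))) (h (t (f (s)) (h (p) (s))) (m (h (p) (s)) (p))))) = t(4, 1) = 1

value = 1


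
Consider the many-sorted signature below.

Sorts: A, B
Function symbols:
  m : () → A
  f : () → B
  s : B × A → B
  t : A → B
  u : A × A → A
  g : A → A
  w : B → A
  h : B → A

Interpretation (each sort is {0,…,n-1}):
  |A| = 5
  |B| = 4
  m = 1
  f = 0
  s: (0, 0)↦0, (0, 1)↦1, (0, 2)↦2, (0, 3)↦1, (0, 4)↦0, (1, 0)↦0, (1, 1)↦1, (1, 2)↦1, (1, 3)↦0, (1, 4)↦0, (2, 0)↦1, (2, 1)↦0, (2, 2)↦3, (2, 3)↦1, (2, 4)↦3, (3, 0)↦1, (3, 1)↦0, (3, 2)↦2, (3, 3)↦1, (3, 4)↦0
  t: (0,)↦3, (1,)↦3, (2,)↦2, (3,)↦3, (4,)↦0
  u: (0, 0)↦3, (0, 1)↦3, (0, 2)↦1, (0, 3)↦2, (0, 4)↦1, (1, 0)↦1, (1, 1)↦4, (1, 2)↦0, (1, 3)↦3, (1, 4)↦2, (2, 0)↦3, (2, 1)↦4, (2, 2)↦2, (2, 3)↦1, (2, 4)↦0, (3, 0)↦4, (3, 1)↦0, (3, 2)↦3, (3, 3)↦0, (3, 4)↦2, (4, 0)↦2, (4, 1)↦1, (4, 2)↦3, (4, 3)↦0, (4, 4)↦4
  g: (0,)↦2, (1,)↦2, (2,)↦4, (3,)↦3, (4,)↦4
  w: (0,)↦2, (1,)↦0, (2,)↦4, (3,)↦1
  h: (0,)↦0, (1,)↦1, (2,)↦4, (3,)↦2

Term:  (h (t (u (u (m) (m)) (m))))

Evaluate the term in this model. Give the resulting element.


  m = 1
  m = 1
  (u (m) (m)) = u(1, 1) = 4
  m = 1
  (u (u (m) (m)) (m)) = u(4, 1) = 1
  (t (u (u (m) (m)) (m))) = t(1,) = 3
  (h (t (u (u (m) (m)) (m)))) = h(3,) = 2

value = 2


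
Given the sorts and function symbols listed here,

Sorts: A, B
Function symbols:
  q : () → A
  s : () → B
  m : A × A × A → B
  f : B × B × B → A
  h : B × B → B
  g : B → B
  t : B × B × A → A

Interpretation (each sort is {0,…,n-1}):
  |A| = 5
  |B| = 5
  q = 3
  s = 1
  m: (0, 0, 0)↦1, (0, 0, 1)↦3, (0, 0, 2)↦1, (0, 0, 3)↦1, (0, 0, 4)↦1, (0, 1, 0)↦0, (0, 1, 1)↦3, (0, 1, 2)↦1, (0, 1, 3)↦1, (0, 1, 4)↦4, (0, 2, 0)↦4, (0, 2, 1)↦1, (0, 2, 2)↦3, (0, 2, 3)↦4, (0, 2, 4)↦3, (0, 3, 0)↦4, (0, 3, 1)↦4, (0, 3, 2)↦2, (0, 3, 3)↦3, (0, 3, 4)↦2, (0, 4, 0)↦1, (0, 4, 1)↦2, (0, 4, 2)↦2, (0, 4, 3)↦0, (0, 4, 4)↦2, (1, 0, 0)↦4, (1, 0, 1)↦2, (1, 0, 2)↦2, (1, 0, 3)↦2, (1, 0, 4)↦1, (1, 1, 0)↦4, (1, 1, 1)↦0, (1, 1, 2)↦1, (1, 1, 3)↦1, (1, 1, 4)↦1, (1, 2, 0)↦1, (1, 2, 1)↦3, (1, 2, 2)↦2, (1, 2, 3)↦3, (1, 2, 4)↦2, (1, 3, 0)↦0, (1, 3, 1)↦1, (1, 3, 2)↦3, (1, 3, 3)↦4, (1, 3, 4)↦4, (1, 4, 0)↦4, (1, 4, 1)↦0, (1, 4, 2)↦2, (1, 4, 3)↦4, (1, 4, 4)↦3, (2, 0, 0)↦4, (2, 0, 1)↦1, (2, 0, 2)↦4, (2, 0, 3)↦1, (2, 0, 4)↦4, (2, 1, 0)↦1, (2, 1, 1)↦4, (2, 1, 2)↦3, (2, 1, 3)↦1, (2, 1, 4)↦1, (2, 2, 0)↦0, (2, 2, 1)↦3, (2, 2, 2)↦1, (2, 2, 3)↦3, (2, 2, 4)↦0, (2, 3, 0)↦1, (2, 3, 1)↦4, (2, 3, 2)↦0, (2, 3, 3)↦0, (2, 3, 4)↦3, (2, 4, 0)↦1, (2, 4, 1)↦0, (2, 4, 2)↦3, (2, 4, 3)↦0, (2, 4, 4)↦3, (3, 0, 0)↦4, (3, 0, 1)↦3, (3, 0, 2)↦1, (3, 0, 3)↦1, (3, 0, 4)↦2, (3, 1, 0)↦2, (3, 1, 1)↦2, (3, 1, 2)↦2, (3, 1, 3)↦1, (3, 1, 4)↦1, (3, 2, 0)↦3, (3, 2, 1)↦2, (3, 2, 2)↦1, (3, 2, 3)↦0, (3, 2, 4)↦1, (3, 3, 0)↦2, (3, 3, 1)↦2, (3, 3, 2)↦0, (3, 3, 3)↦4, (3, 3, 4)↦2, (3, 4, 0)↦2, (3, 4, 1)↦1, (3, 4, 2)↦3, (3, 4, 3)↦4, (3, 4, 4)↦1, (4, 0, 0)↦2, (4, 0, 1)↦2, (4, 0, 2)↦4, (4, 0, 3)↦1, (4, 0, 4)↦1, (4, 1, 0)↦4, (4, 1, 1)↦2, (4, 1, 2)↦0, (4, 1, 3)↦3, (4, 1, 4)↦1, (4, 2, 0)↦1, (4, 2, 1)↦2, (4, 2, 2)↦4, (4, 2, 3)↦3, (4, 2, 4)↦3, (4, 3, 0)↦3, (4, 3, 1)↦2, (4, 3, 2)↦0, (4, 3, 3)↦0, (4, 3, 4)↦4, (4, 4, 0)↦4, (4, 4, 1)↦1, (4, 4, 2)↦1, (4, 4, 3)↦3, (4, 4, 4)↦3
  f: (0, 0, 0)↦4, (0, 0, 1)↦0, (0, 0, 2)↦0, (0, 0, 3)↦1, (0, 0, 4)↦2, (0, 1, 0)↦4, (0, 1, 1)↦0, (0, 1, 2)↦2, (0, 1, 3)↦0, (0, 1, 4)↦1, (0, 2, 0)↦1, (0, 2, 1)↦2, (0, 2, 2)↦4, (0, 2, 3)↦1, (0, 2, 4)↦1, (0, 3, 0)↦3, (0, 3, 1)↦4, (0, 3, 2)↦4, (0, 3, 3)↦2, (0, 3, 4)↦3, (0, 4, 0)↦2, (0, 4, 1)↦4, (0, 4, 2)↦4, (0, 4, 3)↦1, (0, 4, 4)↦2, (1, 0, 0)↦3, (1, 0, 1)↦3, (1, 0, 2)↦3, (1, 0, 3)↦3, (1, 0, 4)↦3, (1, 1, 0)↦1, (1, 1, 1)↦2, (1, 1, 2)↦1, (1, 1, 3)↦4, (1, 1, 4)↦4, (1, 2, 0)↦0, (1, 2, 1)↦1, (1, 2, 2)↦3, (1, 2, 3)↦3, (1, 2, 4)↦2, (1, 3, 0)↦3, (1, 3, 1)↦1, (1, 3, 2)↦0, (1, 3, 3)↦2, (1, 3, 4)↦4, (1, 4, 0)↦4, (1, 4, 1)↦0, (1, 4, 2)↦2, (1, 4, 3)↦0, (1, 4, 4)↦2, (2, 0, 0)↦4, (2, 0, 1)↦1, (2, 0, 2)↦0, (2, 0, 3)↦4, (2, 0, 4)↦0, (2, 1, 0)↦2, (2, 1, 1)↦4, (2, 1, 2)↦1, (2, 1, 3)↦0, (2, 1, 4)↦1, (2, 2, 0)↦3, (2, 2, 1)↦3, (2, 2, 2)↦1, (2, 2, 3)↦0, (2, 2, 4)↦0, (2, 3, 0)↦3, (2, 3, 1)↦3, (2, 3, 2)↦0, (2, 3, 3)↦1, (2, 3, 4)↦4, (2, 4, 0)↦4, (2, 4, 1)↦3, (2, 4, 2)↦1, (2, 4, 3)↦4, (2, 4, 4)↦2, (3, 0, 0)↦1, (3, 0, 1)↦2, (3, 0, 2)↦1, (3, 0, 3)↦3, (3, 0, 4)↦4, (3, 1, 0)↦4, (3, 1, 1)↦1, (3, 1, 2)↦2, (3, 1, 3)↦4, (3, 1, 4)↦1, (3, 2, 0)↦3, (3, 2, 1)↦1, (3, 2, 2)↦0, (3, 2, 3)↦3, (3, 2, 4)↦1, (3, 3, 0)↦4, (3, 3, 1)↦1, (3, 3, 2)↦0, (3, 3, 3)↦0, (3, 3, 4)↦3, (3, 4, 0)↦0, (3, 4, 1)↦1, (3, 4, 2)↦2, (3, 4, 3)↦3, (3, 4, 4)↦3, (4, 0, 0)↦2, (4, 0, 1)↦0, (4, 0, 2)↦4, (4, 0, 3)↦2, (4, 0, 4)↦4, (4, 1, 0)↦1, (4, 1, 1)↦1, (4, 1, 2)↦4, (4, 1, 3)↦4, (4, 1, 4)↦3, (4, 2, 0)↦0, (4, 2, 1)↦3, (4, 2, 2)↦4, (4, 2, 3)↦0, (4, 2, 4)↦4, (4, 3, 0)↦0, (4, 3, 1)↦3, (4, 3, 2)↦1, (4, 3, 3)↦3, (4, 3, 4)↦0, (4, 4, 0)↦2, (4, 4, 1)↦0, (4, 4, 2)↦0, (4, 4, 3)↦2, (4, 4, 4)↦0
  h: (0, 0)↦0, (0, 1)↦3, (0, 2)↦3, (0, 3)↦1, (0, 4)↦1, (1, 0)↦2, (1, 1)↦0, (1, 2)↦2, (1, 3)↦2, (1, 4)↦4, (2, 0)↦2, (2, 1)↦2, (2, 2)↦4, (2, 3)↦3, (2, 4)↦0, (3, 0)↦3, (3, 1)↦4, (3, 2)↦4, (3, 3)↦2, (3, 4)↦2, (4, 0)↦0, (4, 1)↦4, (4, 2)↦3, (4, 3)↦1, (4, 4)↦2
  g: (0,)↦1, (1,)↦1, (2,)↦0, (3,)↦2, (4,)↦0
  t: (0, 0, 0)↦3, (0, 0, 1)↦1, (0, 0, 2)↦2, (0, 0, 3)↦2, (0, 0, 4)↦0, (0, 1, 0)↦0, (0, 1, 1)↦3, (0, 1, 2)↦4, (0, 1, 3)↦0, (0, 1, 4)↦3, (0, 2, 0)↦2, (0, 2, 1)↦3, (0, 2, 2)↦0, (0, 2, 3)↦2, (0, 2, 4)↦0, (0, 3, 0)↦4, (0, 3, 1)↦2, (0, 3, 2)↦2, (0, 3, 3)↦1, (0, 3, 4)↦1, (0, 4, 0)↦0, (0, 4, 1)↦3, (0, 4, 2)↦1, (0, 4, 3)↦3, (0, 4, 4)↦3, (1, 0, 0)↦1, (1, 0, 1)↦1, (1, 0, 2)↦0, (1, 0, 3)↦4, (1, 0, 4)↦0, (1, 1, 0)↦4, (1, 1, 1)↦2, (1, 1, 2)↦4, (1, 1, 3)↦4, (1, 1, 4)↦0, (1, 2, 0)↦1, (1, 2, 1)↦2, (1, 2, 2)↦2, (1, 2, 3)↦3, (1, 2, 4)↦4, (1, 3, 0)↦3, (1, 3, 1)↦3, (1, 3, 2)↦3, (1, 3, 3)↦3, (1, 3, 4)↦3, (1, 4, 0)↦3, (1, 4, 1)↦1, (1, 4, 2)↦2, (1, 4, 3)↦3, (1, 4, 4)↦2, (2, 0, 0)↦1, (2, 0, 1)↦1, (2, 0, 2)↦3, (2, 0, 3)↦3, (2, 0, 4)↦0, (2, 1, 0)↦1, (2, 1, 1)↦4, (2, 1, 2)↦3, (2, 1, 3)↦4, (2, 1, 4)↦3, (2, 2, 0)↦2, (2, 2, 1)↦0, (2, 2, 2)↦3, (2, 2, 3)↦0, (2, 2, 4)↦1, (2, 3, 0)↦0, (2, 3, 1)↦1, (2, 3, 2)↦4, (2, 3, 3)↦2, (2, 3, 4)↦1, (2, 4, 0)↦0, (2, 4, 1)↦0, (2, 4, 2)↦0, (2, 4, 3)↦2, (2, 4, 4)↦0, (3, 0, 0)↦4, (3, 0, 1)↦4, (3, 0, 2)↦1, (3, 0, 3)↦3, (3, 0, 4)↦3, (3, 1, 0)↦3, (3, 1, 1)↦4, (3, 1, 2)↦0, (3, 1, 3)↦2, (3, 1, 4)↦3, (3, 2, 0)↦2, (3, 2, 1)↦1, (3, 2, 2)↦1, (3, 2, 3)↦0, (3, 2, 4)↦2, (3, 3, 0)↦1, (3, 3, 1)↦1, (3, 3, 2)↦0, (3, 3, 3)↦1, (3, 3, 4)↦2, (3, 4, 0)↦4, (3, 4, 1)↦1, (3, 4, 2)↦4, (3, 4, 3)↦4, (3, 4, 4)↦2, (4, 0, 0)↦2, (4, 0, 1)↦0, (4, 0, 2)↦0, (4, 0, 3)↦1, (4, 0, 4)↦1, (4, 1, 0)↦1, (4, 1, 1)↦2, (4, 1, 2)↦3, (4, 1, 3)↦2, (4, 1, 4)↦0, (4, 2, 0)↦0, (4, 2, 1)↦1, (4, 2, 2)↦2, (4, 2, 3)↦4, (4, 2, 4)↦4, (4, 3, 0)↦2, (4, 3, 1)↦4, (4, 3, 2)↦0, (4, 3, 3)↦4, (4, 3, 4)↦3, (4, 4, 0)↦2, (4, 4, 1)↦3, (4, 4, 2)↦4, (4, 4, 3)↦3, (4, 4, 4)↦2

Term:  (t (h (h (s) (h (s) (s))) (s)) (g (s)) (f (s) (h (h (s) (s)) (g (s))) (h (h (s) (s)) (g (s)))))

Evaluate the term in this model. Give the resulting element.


value = 3

  s = 1
  s = 1
  s = 1
  (h (s) (s)) = h(1, 1) = 0
  (h (s) (h (s) (s))) = h(1, 0) = 2
  s = 1
  (h (h (s) (h (s) (s))) (s)) = h(2, 1) = 2
  s = 1
  (g (s)) = g(1,) = 1
  s = 1
  s = 1
  s = 1
  (h (s) (s)) = h(1, 1) = 0
  s = 1
  (g (s)) = g(1,) = 1
  (h (h (s) (s)) (g (s))) = h(0, 1) = 3
  s = 1
  s = 1
  (h (s) (s)) = h(1, 1) = 0
  s = 1
  (g (s)) = g(1,) = 1
  (h (h (s) (s)) (g (s))) = h(0, 1) = 3
  (f (s) (h (h (s) (s)) (g (s))) (h (h (s) (s)) (g (s)))) = f(1, 3, 3) = 2
  (t (h (h (s) (h (s) (s))) (s)) (g (s)) (f (s) (h (h (s) (s)) (g (s))) (h (h (s) (s)) (g (s))))) = t(2, 1, 2) = 3


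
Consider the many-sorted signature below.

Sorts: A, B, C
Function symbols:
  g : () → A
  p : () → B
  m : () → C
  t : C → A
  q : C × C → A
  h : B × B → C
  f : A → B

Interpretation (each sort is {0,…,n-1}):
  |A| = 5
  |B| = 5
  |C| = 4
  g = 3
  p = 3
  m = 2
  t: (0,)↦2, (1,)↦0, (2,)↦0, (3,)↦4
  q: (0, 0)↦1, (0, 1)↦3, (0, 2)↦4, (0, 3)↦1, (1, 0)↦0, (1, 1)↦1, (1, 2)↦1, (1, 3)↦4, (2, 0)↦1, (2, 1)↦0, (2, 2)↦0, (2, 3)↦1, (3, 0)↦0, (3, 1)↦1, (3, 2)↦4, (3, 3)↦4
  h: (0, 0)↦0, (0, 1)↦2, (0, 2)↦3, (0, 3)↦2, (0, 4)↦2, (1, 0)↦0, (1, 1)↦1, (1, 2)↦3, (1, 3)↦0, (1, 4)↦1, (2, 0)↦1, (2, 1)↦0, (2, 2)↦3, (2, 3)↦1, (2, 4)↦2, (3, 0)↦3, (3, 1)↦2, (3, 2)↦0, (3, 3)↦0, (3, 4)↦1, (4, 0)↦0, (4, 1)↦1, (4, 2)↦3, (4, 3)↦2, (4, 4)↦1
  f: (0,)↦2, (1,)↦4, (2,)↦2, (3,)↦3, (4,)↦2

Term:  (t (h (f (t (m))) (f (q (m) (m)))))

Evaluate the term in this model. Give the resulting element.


value = 4

  m = 2
  (t (m)) = t(2,) = 0
  (f (t (m))) = f(0,) = 2
  m = 2
  m = 2
  (q (m) (m)) = q(2, 2) = 0
  (f (q (m) (m))) = f(0,) = 2
  (h (f (t (m))) (f (q (m) (m)))) = h(2, 2) = 3
  (t (h (f (t (m))) (f (q (m) (m))))) = t(3,) = 4


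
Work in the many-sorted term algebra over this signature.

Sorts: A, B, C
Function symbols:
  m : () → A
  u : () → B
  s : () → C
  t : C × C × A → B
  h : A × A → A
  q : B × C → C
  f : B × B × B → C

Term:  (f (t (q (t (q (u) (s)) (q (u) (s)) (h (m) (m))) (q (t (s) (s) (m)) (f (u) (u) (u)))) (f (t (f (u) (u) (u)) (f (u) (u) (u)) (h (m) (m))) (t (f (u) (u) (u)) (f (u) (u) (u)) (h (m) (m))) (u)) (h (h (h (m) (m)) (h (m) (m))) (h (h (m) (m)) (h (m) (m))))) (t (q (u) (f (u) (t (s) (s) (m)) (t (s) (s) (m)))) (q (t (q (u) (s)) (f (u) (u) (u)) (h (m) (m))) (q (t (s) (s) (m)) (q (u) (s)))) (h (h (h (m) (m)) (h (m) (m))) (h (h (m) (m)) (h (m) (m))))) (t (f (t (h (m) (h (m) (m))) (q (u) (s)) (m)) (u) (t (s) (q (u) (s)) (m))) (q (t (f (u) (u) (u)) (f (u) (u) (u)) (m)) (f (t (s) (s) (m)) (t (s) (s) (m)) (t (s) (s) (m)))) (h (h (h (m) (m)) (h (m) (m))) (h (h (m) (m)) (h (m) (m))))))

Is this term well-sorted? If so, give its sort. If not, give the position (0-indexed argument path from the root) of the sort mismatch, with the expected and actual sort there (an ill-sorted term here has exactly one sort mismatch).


ill-sorted at position [2, 0, 0, 0]: expected C, got A

          (u) : B
          (s) : C
        (q (u) (s)) : C
          (u) : B
          (s) : C
        (q (u) (s)) : C
          (m) : A
          (m) : A
        (h (m) (m)) : A
      (t (q (u) (s)) (q (u) (s)) (h (m) (m))) : B
          (s) : C
          (s) : C
          (m) : A
        (t (s) (s) (m)) : B
          (u) : B
          (u) : B
          (u) : B
        (f (u) (u) (u)) : C
      (q (t (s) (s) (m)) (f (u) (u) (u))) : C
    (q (t (q (u) (s)) (q (u) (s)) (h (m) (m))) (q (t (s) (s) (m)) (f (u) (u) (u)))) : C
          (u) : B
          (u) : B
          (u) : B
        (f (u) (u) (u)) : C
          (u) : B
          (u) : B
          (u) : B
        (f (u) (u) (u)) : C
          (m) : A
          (m) : A
        (h (m) (m)) : A
      (t (f (u) (u) (u)) (f (u) (u) (u)) (h (m) (m))) : B
          (u) : B
          (u) : B
          (u) : B
        (f (u) (u) (u)) : C
          (u) : B
          (u) : B
          (u) : B
        (f (u) (u) (u)) : C
          (m) : A
          (m) : A
        (h (m) (m)) : A
      (t (f (u) (u) (u)) (f (u) (u) (u)) (h (m) (m))) : B
      (u) : B
    (f (t (f (u) (u) (u)) (f (u) (u) (u)) (h (m) (m))) (t (f (u) (u) (u)) (f (u) (u) (u)) (h (m) (m))) (u)) : C
          (m) : A
          (m) : A
        (h (m) (m)) : A
          (m) : A
          (m) : A
        (h (m) (m)) : A
      (h (h (m) (m)) (h (m) (m))) : A
          (m) : A
          (m) : A
        (h (m) (m)) : A
          (m) : A
          (m) : A
        (h (m) (m)) : A
      (h (h (m) (m)) (h (m) (m))) : A
    (h (h (h (m) (m)) (h (m) (m))) (h (h (m) (m)) (h (m) (m)))) : A
  (t (q (t (q (u) (s)) (q (u) (s)) (h (m) (m))) (q (t (s) (s) (m)) (f (u) (u) (u)))) (f (t (f (u) (u) (u)) (f (u) (u) (u)) (h (m) (m))) (t (f (u) (u) (u)) (f (u) (u) (u)) (h (m) (m))) (u)) (h (h (h (m) (m)) (h (m) (m))) (h (h (m) (m)) (h (m) (m))))) : B
      (u) : B
        (u) : B
          (s) : C
          (s) : C
          (m) : A
        (t (s) (s) (m)) : B
          (s) : C
          (s) : C
          (m) : A
        (t (s) (s) (m)) : B
      (f (u) (t (s) (s) (m)) (t (s) (s) (m))) : C
    (q (u) (f (u) (t (s) (s) (m)) (t (s) (s) (m)))) : C
          (u) : B
          (s) : C
        (q (u) (s)) : C
          (u) : B
          (u) : B
          (u) : B
        (f (u) (u) (u)) : C
          (m) : A
          (m) : A
        (h (m) (m)) : A
      (t (q (u) (s)) (f (u) (u) (u)) (h (m) (m))) : B
          (s) : C
          (s) : C
          (m) : A
        (t (s) (s) (m)) : B
          (u) : B
          (s) : C
        (q (u) (s)) : C
      (q (t (s) (s) (m)) (q (u) (s))) : C
    (q (t (q (u) (s)) (f (u) (u) (u)) (h (m) (m))) (q (t (s) (s) (m)) (q (u) (s)))) : C
          (m) : A
          (m) : A
        (h (m) (m)) : A
          (m) : A
          (m) : A
        (h (m) (m)) : A
      (h (h (m) (m)) (h (m) (m))) : A
          (m) : A
          (m) : A
        (h (m) (m)) : A
          (m) : A
          (m) : A
        (h (m) (m)) : A
      (h (h (m) (m)) (h (m) (m))) : A
    (h (h (h (m) (m)) (h (m) (m))) (h (h (m) (m)) (h (m) (m)))) : A
  (t (q (u) (f (u) (t (s) (s) (m)) (t (s) (s) (m)))) (q (t (q (u) (s)) (f (u) (u) (u)) (h (m) (m))) (q (t (s) (s) (m)) (q (u) (s)))) (h (h (h (m) (m)) (h (m) (m))) (h (h (m) (m)) (h (m) (m))))) : B
          (m) : A
            (m) : A
            (m) : A
          (h (m) (m)) : A
        (h (m) (h (m) (m))) : A
          (u) : B
          (s) : C
        (q (u) (s)) : C
        (m) : A
      (t (h (m) (h (m) (m))) (q (u) (s)) (m)) : ✗ arg 0 at [2, 0, 0, 0] has sort A, expected C
      (u) : B
        (s) : C
          (u) : B
          (s) : C
        (q (u) (s)) : C
        (m) : A
      (t (s) (q (u) (s)) (m)) : B
          (u) : B
          (u) : B
          (u) : B
        (f (u) (u) (u)) : C
          (u) : B
          (u) : B
          (u) : B
        (f (u) (u) (u)) : C
        (m) : A
      (t (f (u) (u) (u)) (f (u) (u) (u)) (m)) : B
          (s) : C
          (s) : C
          (m) : A
        (t (s) (s) (m)) : B
          (s) : C
          (s) : C
          (m) : A
        (t (s) (s) (m)) : B
          (s) : C
          (s) : C
          (m) : A
        (t (s) (s) (m)) : B
      (f (t (s) (s) (m)) (t (s) (s) (m)) (t (s) (s) (m))) : C
    (q (t (f (u) (u) (u)) (f (u) (u) (u)) (m)) (f (t (s) (s) (m)) (t (s) (s) (m)) (t (s) (s) (m)))) : C
          (m) : A
          (m) : A
        (h (m) (m)) : A
          (m) : A
          (m) : A
        (h (m) (m)) : A
      (h (h (m) (m)) (h (m) (m))) : A
          (m) : A
          (m) : A
        (h (m) (m)) : A
          (m) : A
          (m) : A
        (h (m) (m)) : A
      (h (h (m) (m)) (h (m) (m))) : A
    (h (h (h (m) (m)) (h (m) (m))) (h (h (m) (m)) (h (m) (m)))) : A


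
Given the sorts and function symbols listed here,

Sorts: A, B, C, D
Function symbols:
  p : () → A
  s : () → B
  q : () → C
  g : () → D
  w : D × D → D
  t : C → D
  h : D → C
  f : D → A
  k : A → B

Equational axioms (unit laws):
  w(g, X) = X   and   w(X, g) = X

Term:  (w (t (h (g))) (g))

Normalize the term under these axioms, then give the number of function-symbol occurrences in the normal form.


size = 3

1. (w (t (h (g))) (g))  →  (t (h (g)))
normal form: (t (h (g)))


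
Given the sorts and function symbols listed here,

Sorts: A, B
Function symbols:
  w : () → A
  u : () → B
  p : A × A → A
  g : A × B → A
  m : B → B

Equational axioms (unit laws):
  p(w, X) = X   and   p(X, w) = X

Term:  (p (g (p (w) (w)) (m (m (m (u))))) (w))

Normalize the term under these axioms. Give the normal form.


1. (p (g (p (w) (w)) (m (m (m (u))))) (w))  →  (g (p (w) (w)) (m (m (m (u)))))
2. (g (p (w) (w)) (m (m (m (u)))))  →  (g (w) (m (m (m (u)))))

normal form = (g (w) (m (m (m (u)))))


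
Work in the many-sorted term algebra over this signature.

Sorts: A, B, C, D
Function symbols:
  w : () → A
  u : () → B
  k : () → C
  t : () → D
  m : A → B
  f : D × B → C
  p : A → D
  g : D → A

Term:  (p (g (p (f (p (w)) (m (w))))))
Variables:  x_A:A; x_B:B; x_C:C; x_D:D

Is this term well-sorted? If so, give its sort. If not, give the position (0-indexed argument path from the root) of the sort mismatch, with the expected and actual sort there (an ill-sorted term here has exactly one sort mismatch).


          (w) : A
        (p (w)) : D
          (w) : A
        (m (w)) : B
      (f (p (w)) (m (w))) : C
    (p (f (p (w)) (m (w)))) : ✗ arg 0 at [0, 0, 0] has sort C, expected A

ill-sorted at position [0, 0, 0]: expected A, got C


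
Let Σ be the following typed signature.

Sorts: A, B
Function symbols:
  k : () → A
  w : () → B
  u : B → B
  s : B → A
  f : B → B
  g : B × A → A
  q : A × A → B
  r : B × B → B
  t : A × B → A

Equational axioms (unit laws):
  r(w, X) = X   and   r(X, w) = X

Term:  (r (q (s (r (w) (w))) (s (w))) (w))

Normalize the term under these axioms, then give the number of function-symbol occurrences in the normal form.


1. (r (q (s (r (w) (w))) (s (w))) (w))  →  (q (s (r (w) (w))) (s (w)))
2. (q (s (r (w) (w))) (s (w)))  →  (q (s (w)) (s (w)))
normal form: (q (s (w)) (s (w)))

size = 5


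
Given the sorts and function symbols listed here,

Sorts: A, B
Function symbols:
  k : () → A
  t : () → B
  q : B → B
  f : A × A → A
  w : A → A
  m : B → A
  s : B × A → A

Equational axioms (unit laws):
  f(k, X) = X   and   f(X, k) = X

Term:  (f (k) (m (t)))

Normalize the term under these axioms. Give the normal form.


1. (f (k) (m (t)))  →  (m (t))

normal form = (m (t))


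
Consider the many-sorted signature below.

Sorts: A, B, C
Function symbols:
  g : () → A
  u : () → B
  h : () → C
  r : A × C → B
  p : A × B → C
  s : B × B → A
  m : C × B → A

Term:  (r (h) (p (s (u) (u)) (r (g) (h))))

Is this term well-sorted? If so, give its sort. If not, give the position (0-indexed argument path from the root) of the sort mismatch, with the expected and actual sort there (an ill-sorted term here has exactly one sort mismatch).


ill-sorted at position [0]: expected A, got C

  (h) : C
      (u) : B
      (u) : B
    (s (u) (u)) : A
      (g) : A
      (h) : C
    (r (g) (h)) : B
  (p (s (u) (u)) (r (g) (h))) : C
(r (h) (p (s (u) (u)) (r (g) (h)))) : ✗ arg 0 at [0] has sort C, expected A


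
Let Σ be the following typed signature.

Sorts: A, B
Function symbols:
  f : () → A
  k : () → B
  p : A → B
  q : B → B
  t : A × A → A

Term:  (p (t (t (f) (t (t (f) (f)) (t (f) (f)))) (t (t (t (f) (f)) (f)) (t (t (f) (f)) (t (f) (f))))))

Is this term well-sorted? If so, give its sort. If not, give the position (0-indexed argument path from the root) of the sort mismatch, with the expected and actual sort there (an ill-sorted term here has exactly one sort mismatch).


      (f) : A
          (f) : A
          (f) : A
        (t (f) (f)) : A
          (f) : A
          (f) : A
        (t (f) (f)) : A
      (t (t (f) (f)) (t (f) (f))) : A
    (t (f) (t (t (f) (f)) (t (f) (f)))) : A
          (f) : A
          (f) : A
        (t (f) (f)) : A
        (f) : A
      (t (t (f) (f)) (f)) : A
          (f) : A
          (f) : A
        (t (f) (f)) : A
          (f) : A
          (f) : A
        (t (f) (f)) : A
      (t (t (f) (f)) (t (f) (f))) : A
    (t (t (t (f) (f)) (f)) (t (t (f) (f)) (t (f) (f)))) : A
  (t (t (f) (t (t (f) (f)) (t (f) (f)))) (t (t (t (f) (f)) (f)) (t (t (f) (f)) (t (f) (f))))) : A
(p (t (t (f) (t (t (f) (f)) (t (f) (f)))) (t (t (t (f) (f)) (f)) (t (t (f) (f)) (t (f) (f)))))) : B

well-sorted; sort = B


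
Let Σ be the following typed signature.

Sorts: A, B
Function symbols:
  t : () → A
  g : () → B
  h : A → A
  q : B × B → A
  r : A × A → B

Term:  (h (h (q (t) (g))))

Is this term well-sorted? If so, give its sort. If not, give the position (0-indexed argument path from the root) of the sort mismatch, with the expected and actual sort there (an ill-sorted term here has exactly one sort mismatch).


      (t) : A
      (g) : B
    (q (t) (g)) : ✗ arg 0 at [0, 0, 0] has sort A, expected B

ill-sorted at position [0, 0, 0]: expected B, got A


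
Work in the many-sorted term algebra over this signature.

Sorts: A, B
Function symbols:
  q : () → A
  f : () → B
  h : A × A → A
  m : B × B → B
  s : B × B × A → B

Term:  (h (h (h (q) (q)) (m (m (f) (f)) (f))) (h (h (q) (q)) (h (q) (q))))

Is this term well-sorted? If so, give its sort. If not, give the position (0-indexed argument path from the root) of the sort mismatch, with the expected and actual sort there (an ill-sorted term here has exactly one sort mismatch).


ill-sorted at position [0, 1]: expected A, got B

      (q) : A
      (q) : A
    (h (q) (q)) : A
        (f) : B
        (f) : B
      (m (f) (f)) : B
      (f) : B
    (m (m (f) (f)) (f)) : B
  (h (h (q) (q)) (m (m (f) (f)) (f))) : ✗ arg 1 at [0, 1] has sort B, expected A
      (q) : A
      (q) : A
    (h (q) (q)) : A
      (q) : A
      (q) : A
    (h (q) (q)) : A
  (h (h (q) (q)) (h (q) (q))) : A


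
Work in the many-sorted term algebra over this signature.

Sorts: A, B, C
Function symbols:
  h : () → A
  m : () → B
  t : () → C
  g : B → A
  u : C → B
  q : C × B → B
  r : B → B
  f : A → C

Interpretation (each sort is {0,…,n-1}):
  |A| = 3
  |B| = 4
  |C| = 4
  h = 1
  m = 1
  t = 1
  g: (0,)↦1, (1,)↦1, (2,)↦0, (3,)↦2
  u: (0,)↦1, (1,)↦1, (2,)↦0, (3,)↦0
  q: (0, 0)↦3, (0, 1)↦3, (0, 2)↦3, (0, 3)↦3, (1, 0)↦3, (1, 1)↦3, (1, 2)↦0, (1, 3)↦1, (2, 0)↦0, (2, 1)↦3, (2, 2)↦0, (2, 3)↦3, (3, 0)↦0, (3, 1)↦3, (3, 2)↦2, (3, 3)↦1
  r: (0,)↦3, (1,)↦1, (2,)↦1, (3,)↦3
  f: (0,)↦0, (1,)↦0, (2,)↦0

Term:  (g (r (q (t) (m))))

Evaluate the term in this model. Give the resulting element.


  t = 1
  m = 1
  (q (t) (m)) = q(1, 1) = 3
  (r (q (t) (m))) = r(3,) = 3
  (g (r (q (t) (m)))) = g(3,) = 2

value = 2


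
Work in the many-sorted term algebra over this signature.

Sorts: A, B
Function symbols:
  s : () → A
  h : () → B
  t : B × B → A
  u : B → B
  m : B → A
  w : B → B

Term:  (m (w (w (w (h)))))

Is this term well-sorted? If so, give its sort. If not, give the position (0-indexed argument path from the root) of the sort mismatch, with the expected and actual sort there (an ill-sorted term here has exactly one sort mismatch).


        (h) : B
      (w (h)) : B
    (w (w (h))) : B
  (w (w (w (h)))) : B
(m (w (w (w (h))))) : A

well-sorted; sort = A


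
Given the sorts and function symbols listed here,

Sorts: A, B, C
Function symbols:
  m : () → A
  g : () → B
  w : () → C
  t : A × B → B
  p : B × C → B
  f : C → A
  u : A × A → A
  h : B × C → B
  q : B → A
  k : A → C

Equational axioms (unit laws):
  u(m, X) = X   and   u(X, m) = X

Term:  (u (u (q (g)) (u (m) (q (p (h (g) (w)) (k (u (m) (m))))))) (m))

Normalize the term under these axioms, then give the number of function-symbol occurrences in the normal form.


1. (u (u (q (g)) (u (m) (q (p (h (g) (w)) (k (u (m) (m))))))) (m))  →  (u (q (g)) (u (m) (q (p (h (g) (w)) (k (u (m) (m)))))))
2. (u (q (g)) (u (m) (q (p (h (g) (w)) (k (u (m) (m)))))))  →  (u (q (g)) (q (p (h (g) (w)) (k (u (m) (m))))))
3. (u (q (g)) (q (p (h (g) (w)) (k (u (m) (m))))))  →  (u (q (g)) (q (p (h (g) (w)) (k (m)))))
normal form: (u (q (g)) (q (p (h (g) (w)) (k (m)))))

size = 10


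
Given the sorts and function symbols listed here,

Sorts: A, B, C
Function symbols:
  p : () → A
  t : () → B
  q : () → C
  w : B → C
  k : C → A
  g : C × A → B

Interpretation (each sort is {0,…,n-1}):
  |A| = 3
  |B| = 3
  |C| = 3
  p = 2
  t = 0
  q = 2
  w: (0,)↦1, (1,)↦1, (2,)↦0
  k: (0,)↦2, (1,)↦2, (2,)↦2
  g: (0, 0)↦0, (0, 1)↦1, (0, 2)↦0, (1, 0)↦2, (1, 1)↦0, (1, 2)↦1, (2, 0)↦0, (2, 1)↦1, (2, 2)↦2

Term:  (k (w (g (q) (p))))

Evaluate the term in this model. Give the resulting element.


  q = 2
  p = 2
  (g (q) (p)) = g(2, 2) = 2
  (w (g (q) (p))) = w(2,) = 0
  (k (w (g (q) (p)))) = k(0,) = 2

value = 2


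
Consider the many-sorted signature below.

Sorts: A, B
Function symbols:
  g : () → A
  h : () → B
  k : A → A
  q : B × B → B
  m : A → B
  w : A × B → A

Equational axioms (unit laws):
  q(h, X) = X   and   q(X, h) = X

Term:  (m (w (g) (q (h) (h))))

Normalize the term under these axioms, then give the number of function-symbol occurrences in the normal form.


size = 4

1. (m (w (g) (q (h) (h))))  →  (m (w (g) (h)))
normal form: (m (w (g) (h)))


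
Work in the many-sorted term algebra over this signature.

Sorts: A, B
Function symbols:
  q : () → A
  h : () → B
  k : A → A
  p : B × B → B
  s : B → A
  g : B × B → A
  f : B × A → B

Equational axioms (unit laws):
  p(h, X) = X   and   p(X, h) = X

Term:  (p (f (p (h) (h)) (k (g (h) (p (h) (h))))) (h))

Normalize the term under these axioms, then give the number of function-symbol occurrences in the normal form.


size = 6

1. (p (f (p (h) (h)) (k (g (h) (p (h) (h))))) (h))  →  (f (p (h) (h)) (k (g (h) (p (h) (h)))))
2. (f (p (h) (h)) (k (g (h) (p (h) (h)))))  →  (f (h) (k (g (h) (p (h) (h)))))
3. (f (h) (k (g (h) (p (h) (h)))))  →  (f (h) (k (g (h) (h))))
normal form: (f (h) (k (g (h) (h))))


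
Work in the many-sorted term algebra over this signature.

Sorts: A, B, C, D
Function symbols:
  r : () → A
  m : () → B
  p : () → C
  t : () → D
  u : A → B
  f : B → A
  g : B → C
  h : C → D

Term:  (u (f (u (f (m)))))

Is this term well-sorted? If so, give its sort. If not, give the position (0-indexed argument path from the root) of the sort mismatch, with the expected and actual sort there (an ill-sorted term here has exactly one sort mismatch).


        (m) : B
      (f (m)) : A
    (u (f (m))) : B
  (f (u (f (m)))) : A
(u (f (u (f (m))))) : B

well-sorted; sort = B


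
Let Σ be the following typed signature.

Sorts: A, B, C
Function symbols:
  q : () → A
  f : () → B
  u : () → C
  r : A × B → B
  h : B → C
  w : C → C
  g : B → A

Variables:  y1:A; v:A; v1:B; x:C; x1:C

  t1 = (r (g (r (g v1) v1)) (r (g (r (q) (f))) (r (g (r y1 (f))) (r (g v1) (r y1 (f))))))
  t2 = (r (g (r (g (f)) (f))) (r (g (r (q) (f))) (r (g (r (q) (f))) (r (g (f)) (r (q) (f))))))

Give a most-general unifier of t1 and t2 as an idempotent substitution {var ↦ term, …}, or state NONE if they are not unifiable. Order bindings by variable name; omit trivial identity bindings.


{v1 ↦ (f), y1 ↦ (q)}


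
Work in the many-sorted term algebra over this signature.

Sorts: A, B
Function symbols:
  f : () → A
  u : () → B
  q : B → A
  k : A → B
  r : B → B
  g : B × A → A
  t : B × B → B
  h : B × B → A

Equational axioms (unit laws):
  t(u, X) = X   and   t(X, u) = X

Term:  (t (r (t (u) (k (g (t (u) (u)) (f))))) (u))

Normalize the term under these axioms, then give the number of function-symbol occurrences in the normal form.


1. (t (r (t (u) (k (g (t (u) (u)) (f))))) (u))  →  (r (t (u) (k (g (t (u) (u)) (f)))))
2. (r (t (u) (k (g (t (u) (u)) (f)))))  →  (r (k (g (t (u) (u)) (f))))
3. (r (k (g (t (u) (u)) (f))))  →  (r (k (g (u) (f))))
normal form: (r (k (g (u) (f))))

size = 5


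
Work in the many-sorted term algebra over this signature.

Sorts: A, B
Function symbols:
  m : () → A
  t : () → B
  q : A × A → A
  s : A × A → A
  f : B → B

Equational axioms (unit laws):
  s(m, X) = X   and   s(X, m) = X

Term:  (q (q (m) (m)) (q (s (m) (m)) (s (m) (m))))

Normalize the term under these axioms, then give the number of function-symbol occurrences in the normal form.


1. (q (q (m) (m)) (q (s (m) (m)) (s (m) (m))))  →  (q (q (m) (m)) (q (m) (s (m) (m))))
2. (q (q (m) (m)) (q (m) (s (m) (m))))  →  (q (q (m) (m)) (q (m) (m)))
normal form: (q (q (m) (m)) (q (m) (m)))

size = 7


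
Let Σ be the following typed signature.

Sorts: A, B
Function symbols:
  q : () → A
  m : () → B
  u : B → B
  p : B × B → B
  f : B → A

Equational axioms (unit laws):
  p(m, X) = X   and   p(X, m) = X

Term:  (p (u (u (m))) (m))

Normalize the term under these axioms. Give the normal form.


1. (p (u (u (m))) (m))  →  (u (u (m)))

normal form = (u (u (m)))


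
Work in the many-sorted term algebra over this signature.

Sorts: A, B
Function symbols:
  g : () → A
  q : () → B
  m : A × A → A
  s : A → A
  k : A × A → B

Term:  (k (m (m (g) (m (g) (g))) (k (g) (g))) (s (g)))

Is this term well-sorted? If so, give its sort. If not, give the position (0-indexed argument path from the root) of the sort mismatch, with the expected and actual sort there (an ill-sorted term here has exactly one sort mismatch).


ill-sorted at position [0, 1]: expected A, got B

      (g) : A
        (g) : A
        (g) : A
      (m (g) (g)) : A
    (m (g) (m (g) (g))) : A
      (g) : A
      (g) : A
    (k (g) (g)) : B
  (m (m (g) (m (g) (g))) (k (g) (g))) : ✗ arg 1 at [0, 1] has sort B, expected A
    (g) : A
  (s (g)) : A


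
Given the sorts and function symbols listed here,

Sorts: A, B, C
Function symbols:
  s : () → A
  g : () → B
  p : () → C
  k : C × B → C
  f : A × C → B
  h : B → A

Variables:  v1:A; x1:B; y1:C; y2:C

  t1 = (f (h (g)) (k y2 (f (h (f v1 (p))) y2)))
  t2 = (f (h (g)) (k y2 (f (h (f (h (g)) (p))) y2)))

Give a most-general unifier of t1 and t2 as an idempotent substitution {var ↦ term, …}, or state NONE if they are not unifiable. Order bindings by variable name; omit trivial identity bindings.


{v1 ↦ (h (g))}


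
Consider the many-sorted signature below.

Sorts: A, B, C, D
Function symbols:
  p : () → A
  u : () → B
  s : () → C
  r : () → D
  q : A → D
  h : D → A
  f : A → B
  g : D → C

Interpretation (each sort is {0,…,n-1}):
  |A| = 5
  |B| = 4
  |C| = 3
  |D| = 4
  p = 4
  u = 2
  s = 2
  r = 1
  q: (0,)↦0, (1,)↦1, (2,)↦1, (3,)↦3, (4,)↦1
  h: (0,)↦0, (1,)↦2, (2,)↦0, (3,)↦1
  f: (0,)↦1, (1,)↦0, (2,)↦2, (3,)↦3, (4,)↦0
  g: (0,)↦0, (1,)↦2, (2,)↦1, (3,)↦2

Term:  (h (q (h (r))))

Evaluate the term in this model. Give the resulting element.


  r = 1
  (h (r)) = h(1,) = 2
  (q (h (r))) = q(2,) = 1
  (h (q (h (r)))) = h(1,) = 2

value = 2


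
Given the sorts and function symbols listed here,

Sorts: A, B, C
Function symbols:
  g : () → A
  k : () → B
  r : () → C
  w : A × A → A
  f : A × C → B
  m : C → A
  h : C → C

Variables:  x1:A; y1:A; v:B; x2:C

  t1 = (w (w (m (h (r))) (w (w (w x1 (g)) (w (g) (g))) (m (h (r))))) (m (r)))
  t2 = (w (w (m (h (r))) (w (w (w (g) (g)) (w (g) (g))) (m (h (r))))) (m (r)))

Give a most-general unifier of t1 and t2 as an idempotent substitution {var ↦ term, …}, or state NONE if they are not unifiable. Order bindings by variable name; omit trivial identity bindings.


{x1 ↦ (g)}


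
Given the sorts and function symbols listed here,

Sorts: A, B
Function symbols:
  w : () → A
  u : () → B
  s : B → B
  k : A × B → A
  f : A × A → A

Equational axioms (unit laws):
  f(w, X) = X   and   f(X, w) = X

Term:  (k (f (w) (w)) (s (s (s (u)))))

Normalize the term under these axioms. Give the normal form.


1. (k (f (w) (w)) (s (s (s (u)))))  →  (k (w) (s (s (s (u)))))

normal form = (k (w) (s (s (s (u)))))


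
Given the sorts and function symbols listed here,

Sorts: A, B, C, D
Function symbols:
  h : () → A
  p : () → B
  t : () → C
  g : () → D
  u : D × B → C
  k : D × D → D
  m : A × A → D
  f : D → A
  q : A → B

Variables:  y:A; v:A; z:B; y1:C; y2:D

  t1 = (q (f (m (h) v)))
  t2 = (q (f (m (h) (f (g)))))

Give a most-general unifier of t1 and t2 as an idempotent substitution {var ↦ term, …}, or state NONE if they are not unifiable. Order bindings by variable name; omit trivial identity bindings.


{v ↦ (f (g))}


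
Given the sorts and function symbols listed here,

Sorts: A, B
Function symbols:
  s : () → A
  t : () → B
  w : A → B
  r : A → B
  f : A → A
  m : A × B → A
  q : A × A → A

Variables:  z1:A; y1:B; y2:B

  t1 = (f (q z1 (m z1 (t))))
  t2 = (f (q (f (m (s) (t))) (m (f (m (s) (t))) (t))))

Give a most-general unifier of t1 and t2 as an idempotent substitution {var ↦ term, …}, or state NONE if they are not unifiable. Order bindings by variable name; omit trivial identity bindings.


{z1 ↦ (f (m (s) (t)))}


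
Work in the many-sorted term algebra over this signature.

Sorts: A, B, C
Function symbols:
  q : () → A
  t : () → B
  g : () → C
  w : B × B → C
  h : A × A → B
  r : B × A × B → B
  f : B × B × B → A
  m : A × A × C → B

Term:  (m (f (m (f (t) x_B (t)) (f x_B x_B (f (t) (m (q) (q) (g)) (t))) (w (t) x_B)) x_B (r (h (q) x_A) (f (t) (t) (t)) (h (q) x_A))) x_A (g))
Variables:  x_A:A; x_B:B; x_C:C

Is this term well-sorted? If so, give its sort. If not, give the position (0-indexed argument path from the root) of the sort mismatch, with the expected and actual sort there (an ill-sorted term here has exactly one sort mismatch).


        (t) : B
        x_B : B
        (t) : B
      (f (t) x_B (t)) : A
        x_B : B
        x_B : B
          (t) : B
            (q) : A
            (q) : A
            (g) : C
          (m (q) (q) (g)) : B
          (t) : B
        (f (t) (m (q) (q) (g)) (t)) : A
      (f x_B x_B (f (t) (m (q) (q) (g)) (t))) : ✗ arg 2 at [0, 0, 1, 2] has sort A, expected B
        (t) : B
        x_B : B
      (w (t) x_B) : C
    x_B : B
        (q) : A
        x_A : A
      (h (q) x_A) : B
        (t) : B
        (t) : B
        (t) : B
      (f (t) (t) (t)) : A
        (q) : A
        x_A : A
      (h (q) x_A) : B
    (r (h (q) x_A) (f (t) (t) (t)) (h (q) x_A)) : B
  x_A : A
  (g) : C

ill-sorted at position [0, 0, 1, 2]: expected B, got A
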